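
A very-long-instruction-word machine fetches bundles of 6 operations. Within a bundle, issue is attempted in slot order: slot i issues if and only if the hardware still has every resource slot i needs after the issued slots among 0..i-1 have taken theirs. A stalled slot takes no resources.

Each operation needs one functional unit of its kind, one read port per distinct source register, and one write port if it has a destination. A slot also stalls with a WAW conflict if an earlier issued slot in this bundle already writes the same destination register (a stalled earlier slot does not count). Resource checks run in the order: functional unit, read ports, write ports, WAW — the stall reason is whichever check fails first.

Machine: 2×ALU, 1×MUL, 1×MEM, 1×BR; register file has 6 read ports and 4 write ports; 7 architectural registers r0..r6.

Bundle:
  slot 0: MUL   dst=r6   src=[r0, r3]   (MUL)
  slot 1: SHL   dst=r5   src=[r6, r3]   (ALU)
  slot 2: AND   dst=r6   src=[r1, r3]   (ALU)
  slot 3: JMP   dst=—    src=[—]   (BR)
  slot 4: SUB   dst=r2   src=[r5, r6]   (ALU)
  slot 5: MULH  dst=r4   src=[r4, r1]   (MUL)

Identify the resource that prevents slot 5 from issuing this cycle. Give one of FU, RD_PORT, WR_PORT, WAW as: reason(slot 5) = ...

  0. MUL→r6 ⇒ go  {2A/0Mu/1Ld/1B | 4r 3w}
  1. ALU→r5 ⇒ go  {1A/0Mu/1Ld/1B | 2r 2w}
  2. ALU→r6 ⇒ no(WAW)  {1A/0Mu/1Ld/1B | 2r 2w}
  3. BR ⇒ go  {1A/0Mu/1Ld/0B | 2r 2w}
  4. ALU→r2 ⇒ go  {0A/0Mu/1Ld/0B | 0r 1w}
  5. MUL→r4 ⇒ no(FU)  {0A/0Mu/1Ld/0B | 0r 1w}

reason(slot 5) = FU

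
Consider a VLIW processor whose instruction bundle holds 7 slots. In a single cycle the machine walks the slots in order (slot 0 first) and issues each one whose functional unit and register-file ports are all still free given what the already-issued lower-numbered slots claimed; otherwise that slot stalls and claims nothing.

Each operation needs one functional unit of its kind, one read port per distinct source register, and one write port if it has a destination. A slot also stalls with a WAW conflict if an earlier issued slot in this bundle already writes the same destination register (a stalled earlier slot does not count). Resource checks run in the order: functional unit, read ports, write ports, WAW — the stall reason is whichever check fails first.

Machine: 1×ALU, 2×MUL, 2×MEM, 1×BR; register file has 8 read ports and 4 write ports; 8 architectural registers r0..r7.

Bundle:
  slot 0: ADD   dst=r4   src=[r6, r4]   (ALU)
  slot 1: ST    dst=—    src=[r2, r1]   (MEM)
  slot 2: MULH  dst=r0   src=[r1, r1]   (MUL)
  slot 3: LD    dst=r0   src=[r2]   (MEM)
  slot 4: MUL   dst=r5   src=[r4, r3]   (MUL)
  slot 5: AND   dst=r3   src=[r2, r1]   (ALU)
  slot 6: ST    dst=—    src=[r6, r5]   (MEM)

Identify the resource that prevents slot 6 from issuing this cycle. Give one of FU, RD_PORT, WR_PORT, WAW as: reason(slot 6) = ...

(0) want 1×ALU +2rd +1wr — yes → AL0|MU2|ME2|BR1|rd6|wr3
(1) want 1×MEM +2rd +0wr — yes → AL0|MU2|ME1|BR1|rd4|wr3
(2) want 1×MUL +1rd +1wr — yes → AL0|MU1|ME1|BR1|rd3|wr2
(3) want 1×MEM +1rd +1wr — WAW → AL0|MU1|ME1|BR1|rd3|wr2
(4) want 1×MUL +2rd +1wr — yes → AL0|MU0|ME1|BR1|rd1|wr1
(5) want 1×ALU +2rd +1wr — FU → AL0|MU0|ME1|BR1|rd1|wr1
(6) want 1×MEM +2rd +0wr — RD_PORT → AL0|MU0|ME1|BR1|rd1|wr1

reason(slot 6) = RD_PORT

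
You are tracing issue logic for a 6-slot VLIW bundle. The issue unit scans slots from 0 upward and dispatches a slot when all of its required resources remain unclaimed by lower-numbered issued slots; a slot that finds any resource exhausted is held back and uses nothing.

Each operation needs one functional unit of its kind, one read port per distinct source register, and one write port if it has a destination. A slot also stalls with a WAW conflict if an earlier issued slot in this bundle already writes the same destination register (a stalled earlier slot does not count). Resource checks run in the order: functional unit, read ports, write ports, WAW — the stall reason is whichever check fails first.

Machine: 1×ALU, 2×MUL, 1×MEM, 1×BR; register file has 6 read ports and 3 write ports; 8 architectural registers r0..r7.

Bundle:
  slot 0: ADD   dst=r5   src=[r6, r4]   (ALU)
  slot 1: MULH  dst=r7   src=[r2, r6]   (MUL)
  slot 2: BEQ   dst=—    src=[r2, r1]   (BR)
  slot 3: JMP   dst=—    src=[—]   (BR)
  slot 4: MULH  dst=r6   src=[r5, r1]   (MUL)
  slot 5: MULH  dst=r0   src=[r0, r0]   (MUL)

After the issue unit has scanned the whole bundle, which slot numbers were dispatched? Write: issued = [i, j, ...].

#0 ALU src=r6,r4 dispatched  <A:0 Mu:2 Ld:1 B:1 rd:4 wr:2>
#1 MUL src=r2,r6 dispatched  <A:0 Mu:1 Ld:1 B:1 rd:2 wr:1>
#2 BR src=r2,r1 dispatched  <A:0 Mu:1 Ld:1 B:0 rd:0 wr:1>
#3 BR src=- held:FU  <A:0 Mu:1 Ld:1 B:0 rd:0 wr:1>
#4 MUL src=r5,r1 held:RD_PORT  <A:0 Mu:1 Ld:1 B:0 rd:0 wr:1>
#5 MUL src=r0,r0 held:RD_PORT  <A:0 Mu:1 Ld:1 B:0 rd:0 wr:1>

issued = [0, 1, 2]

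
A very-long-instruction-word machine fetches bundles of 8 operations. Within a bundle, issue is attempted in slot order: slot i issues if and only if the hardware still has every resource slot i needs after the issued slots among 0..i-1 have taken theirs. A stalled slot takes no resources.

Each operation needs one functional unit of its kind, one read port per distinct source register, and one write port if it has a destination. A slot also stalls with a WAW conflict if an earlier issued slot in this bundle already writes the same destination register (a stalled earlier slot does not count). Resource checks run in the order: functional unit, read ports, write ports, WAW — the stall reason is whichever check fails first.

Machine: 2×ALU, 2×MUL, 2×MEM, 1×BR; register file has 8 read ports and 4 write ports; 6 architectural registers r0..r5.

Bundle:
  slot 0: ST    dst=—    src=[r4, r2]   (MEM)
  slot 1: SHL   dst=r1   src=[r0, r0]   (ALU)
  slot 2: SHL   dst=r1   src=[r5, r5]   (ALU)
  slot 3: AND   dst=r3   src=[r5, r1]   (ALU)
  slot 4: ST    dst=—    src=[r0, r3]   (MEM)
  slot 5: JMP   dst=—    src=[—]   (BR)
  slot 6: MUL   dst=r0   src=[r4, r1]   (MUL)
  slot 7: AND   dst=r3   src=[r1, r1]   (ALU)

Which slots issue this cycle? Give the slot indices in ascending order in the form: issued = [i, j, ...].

issued = [0, 1, 3, 4, 5]

[0] MEM needs rd=2 wr=0: ok; after: ALU=2 MUL=2 MEM=1 BR=1, R=6, W=4
[1] ALU needs rd=1 wr=1: ok; after: ALU=1 MUL=2 MEM=1 BR=1, R=5, W=3
[2] ALU needs rd=1 wr=1: WAW; after: ALU=1 MUL=2 MEM=1 BR=1, R=5, W=3
[3] ALU needs rd=2 wr=1: ok; after: ALU=0 MUL=2 MEM=1 BR=1, R=3, W=2
[4] MEM needs rd=2 wr=0: ok; after: ALU=0 MUL=2 MEM=0 BR=1, R=1, W=2
[5] BR needs rd=0 wr=0: ok; after: ALU=0 MUL=2 MEM=0 BR=0, R=1, W=2
[6] MUL needs rd=2 wr=1: RD_PORT; after: ALU=0 MUL=2 MEM=0 BR=0, R=1, W=2
[7] ALU needs rd=1 wr=1: FU; after: ALU=0 MUL=2 MEM=0 BR=0, R=1, W=2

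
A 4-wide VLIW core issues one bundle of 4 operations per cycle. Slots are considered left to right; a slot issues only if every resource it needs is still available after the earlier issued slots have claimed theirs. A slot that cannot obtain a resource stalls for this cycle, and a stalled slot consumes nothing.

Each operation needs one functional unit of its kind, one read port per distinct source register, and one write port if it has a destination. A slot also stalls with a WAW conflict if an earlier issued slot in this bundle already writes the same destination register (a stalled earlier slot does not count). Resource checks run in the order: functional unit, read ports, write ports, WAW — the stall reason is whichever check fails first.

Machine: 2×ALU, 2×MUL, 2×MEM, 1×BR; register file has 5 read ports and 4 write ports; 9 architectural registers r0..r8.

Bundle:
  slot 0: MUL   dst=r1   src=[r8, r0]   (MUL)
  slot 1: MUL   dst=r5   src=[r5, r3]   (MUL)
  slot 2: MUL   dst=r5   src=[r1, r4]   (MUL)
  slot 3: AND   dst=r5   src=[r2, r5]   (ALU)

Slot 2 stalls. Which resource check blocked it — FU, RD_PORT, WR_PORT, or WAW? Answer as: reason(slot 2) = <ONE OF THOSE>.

(0) want 1×MUL +2rd +1wr — yes → AL2|MU1|ME2|BR1|rd3|wr3
(1) want 1×MUL +2rd +1wr — yes → AL2|MU0|ME2|BR1|rd1|wr2
(2) want 1×MUL +2rd +1wr — FU → AL2|MU0|ME2|BR1|rd1|wr2
(3) want 1×ALU +2rd +1wr — RD_PORT → AL2|MU0|ME2|BR1|rd1|wr2

reason(slot 2) = FU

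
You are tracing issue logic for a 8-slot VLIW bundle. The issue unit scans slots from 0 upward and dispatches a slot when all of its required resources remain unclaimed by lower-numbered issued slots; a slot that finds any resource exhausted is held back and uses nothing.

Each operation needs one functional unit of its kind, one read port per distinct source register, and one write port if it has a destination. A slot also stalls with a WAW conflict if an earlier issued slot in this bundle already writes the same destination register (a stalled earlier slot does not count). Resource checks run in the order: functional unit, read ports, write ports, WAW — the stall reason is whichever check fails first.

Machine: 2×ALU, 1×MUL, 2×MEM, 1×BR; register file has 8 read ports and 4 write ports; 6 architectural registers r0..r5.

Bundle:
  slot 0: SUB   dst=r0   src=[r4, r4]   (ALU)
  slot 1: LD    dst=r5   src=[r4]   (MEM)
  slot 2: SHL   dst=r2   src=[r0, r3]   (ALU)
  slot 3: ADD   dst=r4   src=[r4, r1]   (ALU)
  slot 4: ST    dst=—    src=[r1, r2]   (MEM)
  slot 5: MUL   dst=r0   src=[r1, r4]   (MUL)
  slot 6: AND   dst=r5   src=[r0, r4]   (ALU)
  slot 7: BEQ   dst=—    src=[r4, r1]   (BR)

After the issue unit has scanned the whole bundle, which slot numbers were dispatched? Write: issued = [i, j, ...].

issued = [0, 1, 2, 4, 7]

#0 ALU src=r4,r4 dispatched  <A:1 Mu:1 Ld:2 B:1 rd:7 wr:3>
#1 MEM src=r4 dispatched  <A:1 Mu:1 Ld:1 B:1 rd:6 wr:2>
#2 ALU src=r0,r3 dispatched  <A:0 Mu:1 Ld:1 B:1 rd:4 wr:1>
#3 ALU src=r4,r1 held:FU  <A:0 Mu:1 Ld:1 B:1 rd:4 wr:1>
#4 MEM src=r1,r2 dispatched  <A:0 Mu:1 Ld:0 B:1 rd:2 wr:1>
#5 MUL src=r1,r4 held:WAW  <A:0 Mu:1 Ld:0 B:1 rd:2 wr:1>
#6 ALU src=r0,r4 held:FU  <A:0 Mu:1 Ld:0 B:1 rd:2 wr:1>
#7 BR src=r4,r1 dispatched  <A:0 Mu:1 Ld:0 B:0 rd:0 wr:1>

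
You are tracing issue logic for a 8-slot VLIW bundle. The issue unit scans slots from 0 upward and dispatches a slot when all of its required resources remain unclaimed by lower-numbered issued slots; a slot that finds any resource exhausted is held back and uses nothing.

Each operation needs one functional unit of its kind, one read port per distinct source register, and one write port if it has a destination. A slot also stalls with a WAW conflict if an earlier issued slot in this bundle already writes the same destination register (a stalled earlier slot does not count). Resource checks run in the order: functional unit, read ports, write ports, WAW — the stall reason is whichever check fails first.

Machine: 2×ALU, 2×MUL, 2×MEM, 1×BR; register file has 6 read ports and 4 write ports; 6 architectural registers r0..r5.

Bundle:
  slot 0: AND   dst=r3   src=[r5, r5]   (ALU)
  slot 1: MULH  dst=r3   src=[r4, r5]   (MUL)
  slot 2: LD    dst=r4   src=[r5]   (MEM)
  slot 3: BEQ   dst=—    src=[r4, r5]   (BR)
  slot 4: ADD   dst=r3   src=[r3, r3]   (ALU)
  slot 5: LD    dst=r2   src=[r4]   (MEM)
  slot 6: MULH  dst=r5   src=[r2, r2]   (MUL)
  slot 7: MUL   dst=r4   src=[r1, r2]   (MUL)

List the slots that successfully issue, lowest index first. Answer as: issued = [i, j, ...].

[0] ALU needs rd=1 wr=1: ok; after: ALU=1 MUL=2 MEM=2 BR=1, R=5, W=3
[1] MUL needs rd=2 wr=1: WAW; after: ALU=1 MUL=2 MEM=2 BR=1, R=5, W=3
[2] MEM needs rd=1 wr=1: ok; after: ALU=1 MUL=2 MEM=1 BR=1, R=4, W=2
[3] BR needs rd=2 wr=0: ok; after: ALU=1 MUL=2 MEM=1 BR=0, R=2, W=2
[4] ALU needs rd=1 wr=1: WAW; after: ALU=1 MUL=2 MEM=1 BR=0, R=2, W=2
[5] MEM needs rd=1 wr=1: ok; after: ALU=1 MUL=2 MEM=0 BR=0, R=1, W=1
[6] MUL needs rd=1 wr=1: ok; after: ALU=1 MUL=1 MEM=0 BR=0, R=0, W=0
[7] MUL needs rd=2 wr=1: RD_PORT; after: ALU=1 MUL=1 MEM=0 BR=0, R=0, W=0

issued = [0, 2, 3, 5, 6]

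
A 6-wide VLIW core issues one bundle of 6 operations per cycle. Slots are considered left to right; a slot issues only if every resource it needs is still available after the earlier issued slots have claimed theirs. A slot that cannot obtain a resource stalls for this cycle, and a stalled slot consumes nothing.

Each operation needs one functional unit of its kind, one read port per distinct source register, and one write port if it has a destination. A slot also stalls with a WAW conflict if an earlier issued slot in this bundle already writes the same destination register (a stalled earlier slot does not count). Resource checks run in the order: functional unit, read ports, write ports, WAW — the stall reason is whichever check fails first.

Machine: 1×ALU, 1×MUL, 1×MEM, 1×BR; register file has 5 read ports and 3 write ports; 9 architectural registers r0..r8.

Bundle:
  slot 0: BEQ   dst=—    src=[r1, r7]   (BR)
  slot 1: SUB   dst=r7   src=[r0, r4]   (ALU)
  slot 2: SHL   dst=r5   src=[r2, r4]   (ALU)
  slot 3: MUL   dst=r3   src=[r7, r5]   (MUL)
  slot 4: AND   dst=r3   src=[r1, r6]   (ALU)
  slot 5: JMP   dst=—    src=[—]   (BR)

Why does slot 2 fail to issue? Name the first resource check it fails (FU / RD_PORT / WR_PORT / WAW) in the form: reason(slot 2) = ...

reason(slot 2) = FU

#0 BR src=r1,r7 dispatched  <A:1 Mu:1 Ld:1 B:0 rd:3 wr:3>
#1 ALU src=r0,r4 dispatched  <A:0 Mu:1 Ld:1 B:0 rd:1 wr:2>
#2 ALU src=r2,r4 held:FU  <A:0 Mu:1 Ld:1 B:0 rd:1 wr:2>
#3 MUL src=r7,r5 held:RD_PORT  <A:0 Mu:1 Ld:1 B:0 rd:1 wr:2>
#4 ALU src=r1,r6 held:FU  <A:0 Mu:1 Ld:1 B:0 rd:1 wr:2>
#5 BR src=- held:FU  <A:0 Mu:1 Ld:1 B:0 rd:1 wr:2>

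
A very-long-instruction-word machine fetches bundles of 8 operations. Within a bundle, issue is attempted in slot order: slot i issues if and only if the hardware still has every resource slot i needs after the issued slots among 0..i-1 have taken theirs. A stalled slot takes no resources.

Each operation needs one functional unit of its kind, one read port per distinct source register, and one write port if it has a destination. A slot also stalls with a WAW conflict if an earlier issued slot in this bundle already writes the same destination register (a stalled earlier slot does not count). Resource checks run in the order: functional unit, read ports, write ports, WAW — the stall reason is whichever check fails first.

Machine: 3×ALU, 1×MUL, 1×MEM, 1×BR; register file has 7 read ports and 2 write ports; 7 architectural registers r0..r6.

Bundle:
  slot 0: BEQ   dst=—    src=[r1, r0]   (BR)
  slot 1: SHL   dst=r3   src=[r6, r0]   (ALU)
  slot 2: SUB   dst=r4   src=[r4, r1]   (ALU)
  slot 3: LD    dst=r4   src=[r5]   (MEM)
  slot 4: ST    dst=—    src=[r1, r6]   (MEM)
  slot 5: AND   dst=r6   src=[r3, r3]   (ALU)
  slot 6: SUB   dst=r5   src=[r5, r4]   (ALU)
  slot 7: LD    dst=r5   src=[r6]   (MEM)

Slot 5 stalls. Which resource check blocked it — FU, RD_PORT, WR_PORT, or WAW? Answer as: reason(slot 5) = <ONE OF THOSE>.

slot 0 (BR): ISSUE — free A3,Mu1,Ld1,B0 rp5 wp2
slot 1 (ALU): ISSUE — free A2,Mu1,Ld1,B0 rp3 wp1
slot 2 (ALU): ISSUE — free A1,Mu1,Ld1,B0 rp1 wp0
slot 3 (MEM): stall WR_PORT — free A1,Mu1,Ld1,B0 rp1 wp0
slot 4 (MEM): stall RD_PORT — free A1,Mu1,Ld1,B0 rp1 wp0
slot 5 (ALU): stall WR_PORT — free A1,Mu1,Ld1,B0 rp1 wp0
slot 6 (ALU): stall RD_PORT — free A1,Mu1,Ld1,B0 rp1 wp0
slot 7 (MEM): stall WR_PORT — free A1,Mu1,Ld1,B0 rp1 wp0

reason(slot 5) = WR_PORT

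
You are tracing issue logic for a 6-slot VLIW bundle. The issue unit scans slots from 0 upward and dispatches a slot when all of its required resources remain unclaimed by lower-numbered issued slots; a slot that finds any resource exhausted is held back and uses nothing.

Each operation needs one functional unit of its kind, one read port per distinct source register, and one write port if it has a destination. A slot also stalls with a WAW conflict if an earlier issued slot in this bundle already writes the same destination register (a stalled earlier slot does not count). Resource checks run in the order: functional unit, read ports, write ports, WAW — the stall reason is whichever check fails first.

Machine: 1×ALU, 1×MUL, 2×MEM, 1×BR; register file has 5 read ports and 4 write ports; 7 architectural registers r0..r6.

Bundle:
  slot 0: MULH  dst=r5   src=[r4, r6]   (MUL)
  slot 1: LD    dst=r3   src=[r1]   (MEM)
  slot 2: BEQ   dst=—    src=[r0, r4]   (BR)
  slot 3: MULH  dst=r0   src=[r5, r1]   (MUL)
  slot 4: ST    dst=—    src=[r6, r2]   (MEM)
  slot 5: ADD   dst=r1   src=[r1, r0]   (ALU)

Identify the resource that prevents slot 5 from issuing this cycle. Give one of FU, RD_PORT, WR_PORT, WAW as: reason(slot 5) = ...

[0] MUL needs rd=2 wr=1: ok; after: ALU=1 MUL=0 MEM=2 BR=1, R=3, W=3
[1] MEM needs rd=1 wr=1: ok; after: ALU=1 MUL=0 MEM=1 BR=1, R=2, W=2
[2] BR needs rd=2 wr=0: ok; after: ALU=1 MUL=0 MEM=1 BR=0, R=0, W=2
[3] MUL needs rd=2 wr=1: FU; after: ALU=1 MUL=0 MEM=1 BR=0, R=0, W=2
[4] MEM needs rd=2 wr=0: RD_PORT; after: ALU=1 MUL=0 MEM=1 BR=0, R=0, W=2
[5] ALU needs rd=2 wr=1: RD_PORT; after: ALU=1 MUL=0 MEM=1 BR=0, R=0, W=2

reason(slot 5) = RD_PORT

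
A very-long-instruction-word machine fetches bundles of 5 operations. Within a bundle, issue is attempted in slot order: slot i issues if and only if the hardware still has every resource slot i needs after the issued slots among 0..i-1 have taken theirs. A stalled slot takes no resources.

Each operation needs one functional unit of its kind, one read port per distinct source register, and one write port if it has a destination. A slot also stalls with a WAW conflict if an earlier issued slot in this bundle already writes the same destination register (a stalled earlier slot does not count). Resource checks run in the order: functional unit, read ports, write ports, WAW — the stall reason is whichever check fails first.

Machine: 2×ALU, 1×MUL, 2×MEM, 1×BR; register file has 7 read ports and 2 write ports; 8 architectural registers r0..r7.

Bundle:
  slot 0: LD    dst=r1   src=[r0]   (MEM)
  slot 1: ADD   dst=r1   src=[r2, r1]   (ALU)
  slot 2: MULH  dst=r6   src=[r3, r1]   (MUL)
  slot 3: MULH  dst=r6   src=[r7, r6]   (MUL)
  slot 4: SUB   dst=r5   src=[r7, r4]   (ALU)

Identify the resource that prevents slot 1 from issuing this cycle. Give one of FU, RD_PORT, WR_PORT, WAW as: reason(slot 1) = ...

reason(slot 1) = WAW

  0. MEM→r1 ⇒ go  {2A/1Mu/1Ld/1B | 6r 1w}
  1. ALU→r1 ⇒ no(WAW)  {2A/1Mu/1Ld/1B | 6r 1w}
  2. MUL→r6 ⇒ go  {2A/0Mu/1Ld/1B | 4r 0w}
  3. MUL→r6 ⇒ no(FU)  {2A/0Mu/1Ld/1B | 4r 0w}
  4. ALU→r5 ⇒ no(WR_PORT)  {2A/0Mu/1Ld/1B | 4r 0w}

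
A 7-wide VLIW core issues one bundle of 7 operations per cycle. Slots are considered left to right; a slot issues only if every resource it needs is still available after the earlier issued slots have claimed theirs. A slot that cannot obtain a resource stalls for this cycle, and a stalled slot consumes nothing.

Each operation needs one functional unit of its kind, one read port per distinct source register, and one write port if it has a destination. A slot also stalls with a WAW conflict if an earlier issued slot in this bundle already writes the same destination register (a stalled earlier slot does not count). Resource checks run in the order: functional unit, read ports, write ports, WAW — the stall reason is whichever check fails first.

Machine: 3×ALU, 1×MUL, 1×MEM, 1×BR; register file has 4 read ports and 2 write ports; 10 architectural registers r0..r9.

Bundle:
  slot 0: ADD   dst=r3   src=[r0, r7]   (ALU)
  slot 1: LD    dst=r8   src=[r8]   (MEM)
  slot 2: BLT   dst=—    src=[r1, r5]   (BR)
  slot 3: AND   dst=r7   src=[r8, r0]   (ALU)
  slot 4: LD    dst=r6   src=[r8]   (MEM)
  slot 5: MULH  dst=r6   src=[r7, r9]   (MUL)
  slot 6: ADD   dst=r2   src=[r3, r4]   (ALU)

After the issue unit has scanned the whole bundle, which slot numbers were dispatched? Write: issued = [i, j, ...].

issued = [0, 1]

#0 ALU src=r0,r7 dispatched  <A:2 Mu:1 Ld:1 B:1 rd:2 wr:1>
#1 MEM src=r8 dispatched  <A:2 Mu:1 Ld:0 B:1 rd:1 wr:0>
#2 BR src=r1,r5 held:RD_PORT  <A:2 Mu:1 Ld:0 B:1 rd:1 wr:0>
#3 ALU src=r8,r0 held:RD_PORT  <A:2 Mu:1 Ld:0 B:1 rd:1 wr:0>
#4 MEM src=r8 held:FU  <A:2 Mu:1 Ld:0 B:1 rd:1 wr:0>
#5 MUL src=r7,r9 held:RD_PORT  <A:2 Mu:1 Ld:0 B:1 rd:1 wr:0>
#6 ALU src=r3,r4 held:RD_PORT  <A:2 Mu:1 Ld:0 B:1 rd:1 wr:0>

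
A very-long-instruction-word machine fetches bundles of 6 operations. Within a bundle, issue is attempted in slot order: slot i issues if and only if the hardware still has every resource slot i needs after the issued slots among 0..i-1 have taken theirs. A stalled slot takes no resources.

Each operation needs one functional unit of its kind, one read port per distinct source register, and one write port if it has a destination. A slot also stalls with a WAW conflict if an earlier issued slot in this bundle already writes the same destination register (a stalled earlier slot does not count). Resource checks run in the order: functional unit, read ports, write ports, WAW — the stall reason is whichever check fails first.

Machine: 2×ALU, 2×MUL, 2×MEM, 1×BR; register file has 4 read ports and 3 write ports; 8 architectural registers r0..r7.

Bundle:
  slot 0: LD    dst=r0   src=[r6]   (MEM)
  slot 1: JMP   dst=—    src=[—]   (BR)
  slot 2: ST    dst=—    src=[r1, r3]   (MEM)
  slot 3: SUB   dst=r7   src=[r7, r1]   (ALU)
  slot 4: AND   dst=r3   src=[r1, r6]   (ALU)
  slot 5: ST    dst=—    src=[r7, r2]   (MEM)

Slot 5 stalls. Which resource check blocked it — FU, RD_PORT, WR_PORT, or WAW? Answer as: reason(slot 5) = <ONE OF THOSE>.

  0. MEM→r0 ⇒ go  {2A/2Mu/1Ld/1B | 3r 2w}
  1. BR ⇒ go  {2A/2Mu/1Ld/0B | 3r 2w}
  2. MEM ⇒ go  {2A/2Mu/0Ld/0B | 1r 2w}
  3. ALU→r7 ⇒ no(RD_PORT)  {2A/2Mu/0Ld/0B | 1r 2w}
  4. ALU→r3 ⇒ no(RD_PORT)  {2A/2Mu/0Ld/0B | 1r 2w}
  5. MEM ⇒ no(FU)  {2A/2Mu/0Ld/0B | 1r 2w}

reason(slot 5) = FU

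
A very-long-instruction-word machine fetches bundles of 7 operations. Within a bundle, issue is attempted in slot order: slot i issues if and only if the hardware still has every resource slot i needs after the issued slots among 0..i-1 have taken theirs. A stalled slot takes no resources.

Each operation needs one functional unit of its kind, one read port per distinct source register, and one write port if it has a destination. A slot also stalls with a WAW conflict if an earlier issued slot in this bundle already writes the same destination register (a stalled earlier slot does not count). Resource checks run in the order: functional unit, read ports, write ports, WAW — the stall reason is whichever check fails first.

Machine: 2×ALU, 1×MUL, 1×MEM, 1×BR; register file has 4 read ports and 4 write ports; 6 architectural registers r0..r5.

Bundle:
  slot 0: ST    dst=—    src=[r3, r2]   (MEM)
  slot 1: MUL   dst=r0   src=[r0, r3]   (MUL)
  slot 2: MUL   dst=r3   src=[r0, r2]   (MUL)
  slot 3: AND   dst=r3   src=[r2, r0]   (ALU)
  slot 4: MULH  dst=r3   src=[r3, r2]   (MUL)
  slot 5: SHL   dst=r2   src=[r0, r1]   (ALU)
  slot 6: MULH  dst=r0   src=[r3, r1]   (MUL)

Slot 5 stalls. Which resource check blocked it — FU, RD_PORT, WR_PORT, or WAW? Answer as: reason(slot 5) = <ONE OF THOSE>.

slot 0 (MEM): ISSUE — free A2,Mu1,Ld0,B1 rp2 wp4
slot 1 (MUL): ISSUE — free A2,Mu0,Ld0,B1 rp0 wp3
slot 2 (MUL): stall FU — free A2,Mu0,Ld0,B1 rp0 wp3
slot 3 (ALU): stall RD_PORT — free A2,Mu0,Ld0,B1 rp0 wp3
slot 4 (MUL): stall FU — free A2,Mu0,Ld0,B1 rp0 wp3
slot 5 (ALU): stall RD_PORT — free A2,Mu0,Ld0,B1 rp0 wp3
slot 6 (MUL): stall FU — free A2,Mu0,Ld0,B1 rp0 wp3

reason(slot 5) = RD_PORT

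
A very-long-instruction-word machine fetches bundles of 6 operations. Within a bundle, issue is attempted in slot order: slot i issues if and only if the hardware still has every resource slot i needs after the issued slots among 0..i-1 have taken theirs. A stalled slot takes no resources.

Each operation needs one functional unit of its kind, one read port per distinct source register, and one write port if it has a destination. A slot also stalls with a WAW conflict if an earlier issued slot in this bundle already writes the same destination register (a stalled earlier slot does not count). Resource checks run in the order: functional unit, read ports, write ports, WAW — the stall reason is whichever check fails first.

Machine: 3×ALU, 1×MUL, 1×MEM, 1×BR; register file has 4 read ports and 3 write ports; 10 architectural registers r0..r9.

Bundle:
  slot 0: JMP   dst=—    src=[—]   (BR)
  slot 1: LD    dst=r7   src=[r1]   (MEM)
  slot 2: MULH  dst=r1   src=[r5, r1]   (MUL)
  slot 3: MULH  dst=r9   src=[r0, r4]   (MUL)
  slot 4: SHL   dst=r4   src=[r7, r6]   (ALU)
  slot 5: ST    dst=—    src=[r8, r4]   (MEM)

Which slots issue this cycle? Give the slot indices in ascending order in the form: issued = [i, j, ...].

issued = [0, 1, 2]

slot 0 (BR): ISSUE — free A3,Mu1,Ld1,B0 rp4 wp3
slot 1 (MEM): ISSUE — free A3,Mu1,Ld0,B0 rp3 wp2
slot 2 (MUL): ISSUE — free A3,Mu0,Ld0,B0 rp1 wp1
slot 3 (MUL): stall FU — free A3,Mu0,Ld0,B0 rp1 wp1
slot 4 (ALU): stall RD_PORT — free A3,Mu0,Ld0,B0 rp1 wp1
slot 5 (MEM): stall FU — free A3,Mu0,Ld0,B0 rp1 wp1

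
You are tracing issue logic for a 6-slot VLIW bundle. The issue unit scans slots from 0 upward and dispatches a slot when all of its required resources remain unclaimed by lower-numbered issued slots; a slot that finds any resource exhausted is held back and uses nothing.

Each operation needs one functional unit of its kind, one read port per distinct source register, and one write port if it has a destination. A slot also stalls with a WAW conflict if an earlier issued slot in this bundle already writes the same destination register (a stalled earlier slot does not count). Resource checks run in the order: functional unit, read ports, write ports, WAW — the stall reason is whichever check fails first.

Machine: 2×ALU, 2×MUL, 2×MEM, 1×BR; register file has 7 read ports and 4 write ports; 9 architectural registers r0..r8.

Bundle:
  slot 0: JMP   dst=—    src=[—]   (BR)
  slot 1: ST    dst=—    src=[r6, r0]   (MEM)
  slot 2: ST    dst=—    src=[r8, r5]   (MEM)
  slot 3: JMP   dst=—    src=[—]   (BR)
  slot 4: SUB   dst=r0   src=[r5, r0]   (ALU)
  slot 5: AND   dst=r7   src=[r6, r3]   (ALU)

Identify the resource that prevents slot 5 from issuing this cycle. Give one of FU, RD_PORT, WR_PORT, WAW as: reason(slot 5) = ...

reason(slot 5) = RD_PORT

  0. BR ⇒ go  {2A/2Mu/2Ld/0B | 7r 4w}
  1. MEM ⇒ go  {2A/2Mu/1Ld/0B | 5r 4w}
  2. MEM ⇒ go  {2A/2Mu/0Ld/0B | 3r 4w}
  3. BR ⇒ no(FU)  {2A/2Mu/0Ld/0B | 3r 4w}
  4. ALU→r0 ⇒ go  {1A/2Mu/0Ld/0B | 1r 3w}
  5. ALU→r7 ⇒ no(RD_PORT)  {1A/2Mu/0Ld/0B | 1r 3w}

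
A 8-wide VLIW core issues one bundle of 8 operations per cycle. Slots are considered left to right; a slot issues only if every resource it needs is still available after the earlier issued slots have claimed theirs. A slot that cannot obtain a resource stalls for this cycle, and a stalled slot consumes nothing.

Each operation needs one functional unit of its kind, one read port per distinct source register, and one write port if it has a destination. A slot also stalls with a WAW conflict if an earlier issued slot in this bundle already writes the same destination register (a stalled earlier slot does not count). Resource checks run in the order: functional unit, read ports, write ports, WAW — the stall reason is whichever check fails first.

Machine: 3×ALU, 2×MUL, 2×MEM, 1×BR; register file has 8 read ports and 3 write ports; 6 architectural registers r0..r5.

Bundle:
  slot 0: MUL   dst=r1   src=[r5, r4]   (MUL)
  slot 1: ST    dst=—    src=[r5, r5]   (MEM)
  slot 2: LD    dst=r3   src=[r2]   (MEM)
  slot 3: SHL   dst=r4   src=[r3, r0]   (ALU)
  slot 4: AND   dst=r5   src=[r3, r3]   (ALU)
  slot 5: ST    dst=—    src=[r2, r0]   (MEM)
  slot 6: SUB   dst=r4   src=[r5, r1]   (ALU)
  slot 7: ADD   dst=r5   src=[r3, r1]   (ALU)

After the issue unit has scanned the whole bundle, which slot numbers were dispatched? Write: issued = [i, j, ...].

issued = [0, 1, 2, 3]

[0] MUL needs rd=2 wr=1: ok; after: ALU=3 MUL=1 MEM=2 BR=1, R=6, W=2
[1] MEM needs rd=1 wr=0: ok; after: ALU=3 MUL=1 MEM=1 BR=1, R=5, W=2
[2] MEM needs rd=1 wr=1: ok; after: ALU=3 MUL=1 MEM=0 BR=1, R=4, W=1
[3] ALU needs rd=2 wr=1: ok; after: ALU=2 MUL=1 MEM=0 BR=1, R=2, W=0
[4] ALU needs rd=1 wr=1: WR_PORT; after: ALU=2 MUL=1 MEM=0 BR=1, R=2, W=0
[5] MEM needs rd=2 wr=0: FU; after: ALU=2 MUL=1 MEM=0 BR=1, R=2, W=0
[6] ALU needs rd=2 wr=1: WR_PORT; after: ALU=2 MUL=1 MEM=0 BR=1, R=2, W=0
[7] ALU needs rd=2 wr=1: WR_PORT; after: ALU=2 MUL=1 MEM=0 BR=1, R=2, W=0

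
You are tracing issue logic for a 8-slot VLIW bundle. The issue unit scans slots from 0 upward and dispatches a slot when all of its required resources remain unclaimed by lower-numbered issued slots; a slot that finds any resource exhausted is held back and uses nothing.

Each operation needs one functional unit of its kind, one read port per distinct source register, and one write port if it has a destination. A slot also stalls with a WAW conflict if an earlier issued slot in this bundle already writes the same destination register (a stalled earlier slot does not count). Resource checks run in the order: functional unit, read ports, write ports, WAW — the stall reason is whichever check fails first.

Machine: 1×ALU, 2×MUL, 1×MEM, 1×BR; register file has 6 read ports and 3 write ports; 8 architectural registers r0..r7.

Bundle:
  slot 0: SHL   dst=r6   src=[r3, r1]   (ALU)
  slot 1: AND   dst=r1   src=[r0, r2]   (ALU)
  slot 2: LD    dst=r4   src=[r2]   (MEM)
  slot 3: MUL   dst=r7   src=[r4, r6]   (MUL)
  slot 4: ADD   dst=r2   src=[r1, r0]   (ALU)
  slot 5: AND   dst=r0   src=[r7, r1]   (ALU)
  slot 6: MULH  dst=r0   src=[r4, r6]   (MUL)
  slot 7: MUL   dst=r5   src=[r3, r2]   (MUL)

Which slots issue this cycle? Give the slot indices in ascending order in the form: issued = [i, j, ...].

issued = [0, 2, 3]

slot 0 (ALU): ISSUE — free A0,Mu2,Ld1,B1 rp4 wp2
slot 1 (ALU): stall FU — free A0,Mu2,Ld1,B1 rp4 wp2
slot 2 (MEM): ISSUE — free A0,Mu2,Ld0,B1 rp3 wp1
slot 3 (MUL): ISSUE — free A0,Mu1,Ld0,B1 rp1 wp0
slot 4 (ALU): stall FU — free A0,Mu1,Ld0,B1 rp1 wp0
slot 5 (ALU): stall FU — free A0,Mu1,Ld0,B1 rp1 wp0
slot 6 (MUL): stall RD_PORT — free A0,Mu1,Ld0,B1 rp1 wp0
slot 7 (MUL): stall RD_PORT — free A0,Mu1,Ld0,B1 rp1 wp0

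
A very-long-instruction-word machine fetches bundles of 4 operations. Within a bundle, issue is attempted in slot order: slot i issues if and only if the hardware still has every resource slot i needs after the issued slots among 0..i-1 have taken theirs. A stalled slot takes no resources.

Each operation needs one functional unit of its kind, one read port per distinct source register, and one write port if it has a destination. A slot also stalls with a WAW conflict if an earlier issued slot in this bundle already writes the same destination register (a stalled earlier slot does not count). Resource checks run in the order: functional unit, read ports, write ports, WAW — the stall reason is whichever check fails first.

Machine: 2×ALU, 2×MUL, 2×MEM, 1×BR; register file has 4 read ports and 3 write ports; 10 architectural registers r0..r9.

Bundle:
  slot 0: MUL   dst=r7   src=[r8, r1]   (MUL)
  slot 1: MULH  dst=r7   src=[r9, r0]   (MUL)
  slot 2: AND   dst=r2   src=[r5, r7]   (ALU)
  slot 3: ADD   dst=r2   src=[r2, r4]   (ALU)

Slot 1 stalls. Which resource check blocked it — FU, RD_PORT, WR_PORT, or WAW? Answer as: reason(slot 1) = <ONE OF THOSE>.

  0. MUL→r7 ⇒ go  {2A/1Mu/2Ld/1B | 2r 2w}
  1. MUL→r7 ⇒ no(WAW)  {2A/1Mu/2Ld/1B | 2r 2w}
  2. ALU→r2 ⇒ go  {1A/1Mu/2Ld/1B | 0r 1w}
  3. ALU→r2 ⇒ no(RD_PORT)  {1A/1Mu/2Ld/1B | 0r 1w}

reason(slot 1) = WAW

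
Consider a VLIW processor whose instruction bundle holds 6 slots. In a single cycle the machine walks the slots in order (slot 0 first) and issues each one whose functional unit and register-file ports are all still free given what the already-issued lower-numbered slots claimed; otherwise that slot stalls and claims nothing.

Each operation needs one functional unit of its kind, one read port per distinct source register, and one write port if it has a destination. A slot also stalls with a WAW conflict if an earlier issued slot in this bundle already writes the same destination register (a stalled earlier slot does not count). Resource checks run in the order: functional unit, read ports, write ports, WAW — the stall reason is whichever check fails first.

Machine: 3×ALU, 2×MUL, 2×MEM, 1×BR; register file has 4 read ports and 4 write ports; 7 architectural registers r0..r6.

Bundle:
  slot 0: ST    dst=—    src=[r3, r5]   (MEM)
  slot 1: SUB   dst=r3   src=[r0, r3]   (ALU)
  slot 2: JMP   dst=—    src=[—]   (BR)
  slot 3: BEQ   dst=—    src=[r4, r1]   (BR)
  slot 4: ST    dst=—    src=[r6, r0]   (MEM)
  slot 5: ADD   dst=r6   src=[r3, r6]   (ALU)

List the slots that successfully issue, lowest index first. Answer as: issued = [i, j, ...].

issued = [0, 1, 2]

(0) want 1×MEM +2rd +0wr — yes → AL3|MU2|ME1|BR1|rd2|wr4
(1) want 1×ALU +2rd +1wr — yes → AL2|MU2|ME1|BR1|rd0|wr3
(2) want 1×BR +0rd +0wr — yes → AL2|MU2|ME1|BR0|rd0|wr3
(3) want 1×BR +2rd +0wr — FU → AL2|MU2|ME1|BR0|rd0|wr3
(4) want 1×MEM +2rd +0wr — RD_PORT → AL2|MU2|ME1|BR0|rd0|wr3
(5) want 1×ALU +2rd +1wr — RD_PORT → AL2|MU2|ME1|BR0|rd0|wr3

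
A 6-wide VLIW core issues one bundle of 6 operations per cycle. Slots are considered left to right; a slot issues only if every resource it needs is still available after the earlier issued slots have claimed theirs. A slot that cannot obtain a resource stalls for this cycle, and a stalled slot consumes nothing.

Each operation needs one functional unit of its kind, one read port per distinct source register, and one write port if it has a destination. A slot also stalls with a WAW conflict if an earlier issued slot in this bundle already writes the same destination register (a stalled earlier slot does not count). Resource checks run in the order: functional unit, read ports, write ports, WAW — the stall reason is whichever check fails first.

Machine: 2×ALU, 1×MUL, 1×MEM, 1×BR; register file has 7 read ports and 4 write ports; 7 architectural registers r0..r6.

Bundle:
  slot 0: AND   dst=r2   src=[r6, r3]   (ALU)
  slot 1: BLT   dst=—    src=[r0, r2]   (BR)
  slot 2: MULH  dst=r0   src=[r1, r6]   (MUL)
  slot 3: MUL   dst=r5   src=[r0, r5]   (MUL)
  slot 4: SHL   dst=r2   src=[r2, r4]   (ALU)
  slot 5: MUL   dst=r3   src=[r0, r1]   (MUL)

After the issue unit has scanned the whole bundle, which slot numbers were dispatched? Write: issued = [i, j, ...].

(0) want 1×ALU +2rd +1wr — yes → AL1|MU1|ME1|BR1|rd5|wr3
(1) want 1×BR +2rd +0wr — yes → AL1|MU1|ME1|BR0|rd3|wr3
(2) want 1×MUL +2rd +1wr — yes → AL1|MU0|ME1|BR0|rd1|wr2
(3) want 1×MUL +2rd +1wr — FU → AL1|MU0|ME1|BR0|rd1|wr2
(4) want 1×ALU +2rd +1wr — RD_PORT → AL1|MU0|ME1|BR0|rd1|wr2
(5) want 1×MUL +2rd +1wr — FU → AL1|MU0|ME1|BR0|rd1|wr2

issued = [0, 1, 2]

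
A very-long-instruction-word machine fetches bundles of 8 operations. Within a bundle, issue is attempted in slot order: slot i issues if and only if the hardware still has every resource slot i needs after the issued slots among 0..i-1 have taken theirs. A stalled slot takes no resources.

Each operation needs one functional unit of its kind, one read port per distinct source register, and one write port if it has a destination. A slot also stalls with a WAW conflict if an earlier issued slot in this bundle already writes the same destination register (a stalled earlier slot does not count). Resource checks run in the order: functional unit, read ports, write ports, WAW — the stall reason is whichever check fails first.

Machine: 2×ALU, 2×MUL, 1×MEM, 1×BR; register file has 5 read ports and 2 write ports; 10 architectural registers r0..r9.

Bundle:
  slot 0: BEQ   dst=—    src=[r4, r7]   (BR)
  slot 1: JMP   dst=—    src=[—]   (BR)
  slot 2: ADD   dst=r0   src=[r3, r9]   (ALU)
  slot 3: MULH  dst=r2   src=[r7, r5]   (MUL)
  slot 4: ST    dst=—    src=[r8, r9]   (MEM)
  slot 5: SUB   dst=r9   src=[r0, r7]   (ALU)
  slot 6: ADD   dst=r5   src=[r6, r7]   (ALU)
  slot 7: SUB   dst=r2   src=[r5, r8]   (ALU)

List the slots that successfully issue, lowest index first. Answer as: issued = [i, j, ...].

  0. BR ⇒ go  {2A/2Mu/1Ld/0B | 3r 2w}
  1. BR ⇒ no(FU)  {2A/2Mu/1Ld/0B | 3r 2w}
  2. ALU→r0 ⇒ go  {1A/2Mu/1Ld/0B | 1r 1w}
  3. MUL→r2 ⇒ no(RD_PORT)  {1A/2Mu/1Ld/0B | 1r 1w}
  4. MEM ⇒ no(RD_PORT)  {1A/2Mu/1Ld/0B | 1r 1w}
  5. ALU→r9 ⇒ no(RD_PORT)  {1A/2Mu/1Ld/0B | 1r 1w}
  6. ALU→r5 ⇒ no(RD_PORT)  {1A/2Mu/1Ld/0B | 1r 1w}
  7. ALU→r2 ⇒ no(RD_PORT)  {1A/2Mu/1Ld/0B | 1r 1w}

issued = [0, 2]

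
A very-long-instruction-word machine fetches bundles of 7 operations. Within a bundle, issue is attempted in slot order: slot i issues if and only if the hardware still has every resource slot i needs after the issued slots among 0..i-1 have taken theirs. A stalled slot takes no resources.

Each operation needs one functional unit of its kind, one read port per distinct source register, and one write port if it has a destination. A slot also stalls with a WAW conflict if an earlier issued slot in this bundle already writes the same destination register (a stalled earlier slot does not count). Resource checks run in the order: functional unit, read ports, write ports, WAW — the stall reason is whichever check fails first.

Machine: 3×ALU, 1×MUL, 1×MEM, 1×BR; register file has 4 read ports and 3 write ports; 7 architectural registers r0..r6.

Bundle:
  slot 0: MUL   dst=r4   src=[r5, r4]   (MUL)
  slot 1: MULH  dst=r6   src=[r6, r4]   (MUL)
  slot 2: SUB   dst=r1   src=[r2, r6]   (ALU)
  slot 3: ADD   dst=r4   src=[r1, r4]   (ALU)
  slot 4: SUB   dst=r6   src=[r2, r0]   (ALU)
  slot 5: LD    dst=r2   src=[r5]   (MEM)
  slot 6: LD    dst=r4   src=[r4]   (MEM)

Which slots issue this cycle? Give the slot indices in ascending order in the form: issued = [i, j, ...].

issued = [0, 2]

slot 0 (MUL): ISSUE — free A3,Mu0,Ld1,B1 rp2 wp2
slot 1 (MUL): stall FU — free A3,Mu0,Ld1,B1 rp2 wp2
slot 2 (ALU): ISSUE — free A2,Mu0,Ld1,B1 rp0 wp1
slot 3 (ALU): stall RD_PORT — free A2,Mu0,Ld1,B1 rp0 wp1
slot 4 (ALU): stall RD_PORT — free A2,Mu0,Ld1,B1 rp0 wp1
slot 5 (MEM): stall RD_PORT — free A2,Mu0,Ld1,B1 rp0 wp1
slot 6 (MEM): stall RD_PORT — free A2,Mu0,Ld1,B1 rp0 wp1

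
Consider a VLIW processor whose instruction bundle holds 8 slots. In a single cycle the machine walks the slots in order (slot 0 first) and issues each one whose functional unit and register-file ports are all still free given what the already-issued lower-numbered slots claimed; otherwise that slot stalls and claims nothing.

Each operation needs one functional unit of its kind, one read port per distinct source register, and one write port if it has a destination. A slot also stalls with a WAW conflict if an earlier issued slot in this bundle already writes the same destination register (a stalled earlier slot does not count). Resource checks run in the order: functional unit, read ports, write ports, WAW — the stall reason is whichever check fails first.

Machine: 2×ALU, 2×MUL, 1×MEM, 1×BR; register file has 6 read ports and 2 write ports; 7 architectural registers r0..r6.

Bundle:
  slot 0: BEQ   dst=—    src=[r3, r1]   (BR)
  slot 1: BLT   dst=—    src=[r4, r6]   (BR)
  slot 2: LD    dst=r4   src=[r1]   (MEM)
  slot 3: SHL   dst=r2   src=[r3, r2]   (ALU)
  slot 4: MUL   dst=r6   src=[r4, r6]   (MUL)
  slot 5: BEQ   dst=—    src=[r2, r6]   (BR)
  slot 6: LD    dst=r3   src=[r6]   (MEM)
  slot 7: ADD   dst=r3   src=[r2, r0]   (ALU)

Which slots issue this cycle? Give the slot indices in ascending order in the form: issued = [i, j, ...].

#0 BR src=r3,r1 dispatched  <A:2 Mu:2 Ld:1 B:0 rd:4 wr:2>
#1 BR src=r4,r6 held:FU  <A:2 Mu:2 Ld:1 B:0 rd:4 wr:2>
#2 MEM src=r1 dispatched  <A:2 Mu:2 Ld:0 B:0 rd:3 wr:1>
#3 ALU src=r3,r2 dispatched  <A:1 Mu:2 Ld:0 B:0 rd:1 wr:0>
#4 MUL src=r4,r6 held:RD_PORT  <A:1 Mu:2 Ld:0 B:0 rd:1 wr:0>
#5 BR src=r2,r6 held:FU  <A:1 Mu:2 Ld:0 B:0 rd:1 wr:0>
#6 MEM src=r6 held:FU  <A:1 Mu:2 Ld:0 B:0 rd:1 wr:0>
#7 ALU src=r2,r0 held:RD_PORT  <A:1 Mu:2 Ld:0 B:0 rd:1 wr:0>

issued = [0, 2, 3]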